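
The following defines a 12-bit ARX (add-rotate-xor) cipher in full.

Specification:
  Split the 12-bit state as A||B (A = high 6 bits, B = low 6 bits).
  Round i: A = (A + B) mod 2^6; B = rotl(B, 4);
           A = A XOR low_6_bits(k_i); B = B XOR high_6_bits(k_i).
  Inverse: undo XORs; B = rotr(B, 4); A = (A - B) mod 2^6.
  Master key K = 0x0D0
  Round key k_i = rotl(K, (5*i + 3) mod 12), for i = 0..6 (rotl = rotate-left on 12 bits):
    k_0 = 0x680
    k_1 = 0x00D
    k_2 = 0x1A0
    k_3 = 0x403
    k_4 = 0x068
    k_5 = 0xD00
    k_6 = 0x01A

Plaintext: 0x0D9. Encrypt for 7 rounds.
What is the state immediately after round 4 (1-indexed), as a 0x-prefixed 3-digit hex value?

s_0 = plaintext = 0x0D9
s_1 = Round(s_0, k_0) = 0x70C
s_2 = Round(s_1, k_1) = 0x943
s_3 = Round(s_2, k_2) = 0x236
s_4 = Round(s_3, k_3) = 0xF7D
s_5 = Round(s_4, k_4) = 0x49E
s_6 = Round(s_5, k_5) = 0xC13
s_7 = Round(s_6, k_6) = 0x674

0xF7D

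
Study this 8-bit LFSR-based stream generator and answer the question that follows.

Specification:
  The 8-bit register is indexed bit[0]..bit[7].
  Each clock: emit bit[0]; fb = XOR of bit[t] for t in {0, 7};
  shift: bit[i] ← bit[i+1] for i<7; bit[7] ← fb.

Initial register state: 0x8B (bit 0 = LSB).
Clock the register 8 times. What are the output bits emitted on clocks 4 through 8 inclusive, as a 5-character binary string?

10001

reg_0 = 0x8B
clock 1: out=1, reg = 0x45
clock 2: out=1, reg = 0xA2
clock 3: out=0, reg = 0xD1
clock 4: out=1, reg = 0x68
clock 5: out=0, reg = 0x34
clock 6: out=0, reg = 0x1A
clock 7: out=0, reg = 0x0D
clock 8: out=1, reg = 0x86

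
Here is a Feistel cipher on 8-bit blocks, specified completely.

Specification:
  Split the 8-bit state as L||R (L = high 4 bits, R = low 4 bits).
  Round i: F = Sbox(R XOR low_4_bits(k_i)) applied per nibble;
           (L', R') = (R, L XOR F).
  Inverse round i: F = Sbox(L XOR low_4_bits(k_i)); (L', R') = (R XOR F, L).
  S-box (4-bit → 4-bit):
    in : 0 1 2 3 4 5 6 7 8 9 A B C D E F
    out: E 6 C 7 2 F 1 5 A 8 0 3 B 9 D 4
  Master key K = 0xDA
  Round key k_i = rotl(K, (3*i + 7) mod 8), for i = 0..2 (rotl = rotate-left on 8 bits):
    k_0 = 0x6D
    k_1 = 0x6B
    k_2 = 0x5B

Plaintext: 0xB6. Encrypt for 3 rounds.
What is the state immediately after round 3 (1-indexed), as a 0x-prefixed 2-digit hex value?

0x18

s_0 = plaintext = 0xB6
s_1 = Round(s_0, k_0) = 0x68
s_2 = Round(s_1, k_1) = 0x81
s_3 = Round(s_2, k_2) = 0x18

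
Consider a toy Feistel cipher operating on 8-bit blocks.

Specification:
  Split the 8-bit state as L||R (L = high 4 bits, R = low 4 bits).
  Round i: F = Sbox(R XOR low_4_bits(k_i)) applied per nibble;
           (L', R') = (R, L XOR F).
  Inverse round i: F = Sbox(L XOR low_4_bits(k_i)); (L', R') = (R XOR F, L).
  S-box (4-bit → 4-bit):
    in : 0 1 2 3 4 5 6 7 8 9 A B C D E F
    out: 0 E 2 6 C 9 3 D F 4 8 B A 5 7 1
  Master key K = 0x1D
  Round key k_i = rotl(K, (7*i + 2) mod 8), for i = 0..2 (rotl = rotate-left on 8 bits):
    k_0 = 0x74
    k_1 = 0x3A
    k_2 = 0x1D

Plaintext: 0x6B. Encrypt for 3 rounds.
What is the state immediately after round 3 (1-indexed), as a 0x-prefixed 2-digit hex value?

s_0 = plaintext = 0x6B
s_1 = Round(s_0, k_0) = 0xB7
s_2 = Round(s_1, k_1) = 0x7E
s_3 = Round(s_2, k_2) = 0xE1

0xE1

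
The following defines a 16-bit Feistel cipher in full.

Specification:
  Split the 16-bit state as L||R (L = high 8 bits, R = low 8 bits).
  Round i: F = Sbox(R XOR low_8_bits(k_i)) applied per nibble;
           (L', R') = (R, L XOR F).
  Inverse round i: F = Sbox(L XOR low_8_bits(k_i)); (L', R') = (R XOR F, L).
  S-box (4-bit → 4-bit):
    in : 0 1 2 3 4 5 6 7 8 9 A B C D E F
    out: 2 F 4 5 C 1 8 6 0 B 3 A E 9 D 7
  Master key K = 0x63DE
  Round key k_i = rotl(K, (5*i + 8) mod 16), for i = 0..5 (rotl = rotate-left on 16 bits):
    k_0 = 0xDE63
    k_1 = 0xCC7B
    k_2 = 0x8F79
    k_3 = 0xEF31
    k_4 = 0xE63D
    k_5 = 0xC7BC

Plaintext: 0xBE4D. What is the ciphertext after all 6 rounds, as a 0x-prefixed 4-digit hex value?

s_0 = plaintext = 0xBE4D
s_1 = Round(s_0, k_0) = 0x4DF3
s_2 = Round(s_1, k_1) = 0xF34D
s_3 = Round(s_2, k_2) = 0x4DAF
s_4 = Round(s_3, k_3) = 0xAFF0
s_5 = Round(s_4, k_4) = 0xF046
s_6 = Round(s_5, k_5) = 0x4683

0x4683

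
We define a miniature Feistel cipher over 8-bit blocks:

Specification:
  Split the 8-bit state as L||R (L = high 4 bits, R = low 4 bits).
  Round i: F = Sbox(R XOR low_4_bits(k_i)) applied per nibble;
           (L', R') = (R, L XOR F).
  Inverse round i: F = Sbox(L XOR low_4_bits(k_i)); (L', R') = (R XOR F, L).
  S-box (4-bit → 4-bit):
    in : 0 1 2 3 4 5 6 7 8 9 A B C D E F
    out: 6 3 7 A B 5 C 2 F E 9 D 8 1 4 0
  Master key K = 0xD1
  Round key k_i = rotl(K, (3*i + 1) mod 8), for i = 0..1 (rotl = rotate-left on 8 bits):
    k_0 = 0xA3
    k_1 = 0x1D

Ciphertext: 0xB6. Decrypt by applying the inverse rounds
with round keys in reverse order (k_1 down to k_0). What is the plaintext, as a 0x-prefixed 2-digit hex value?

s_0 = ciphertext = 0xB6
s_1 = InvRound(s_0, k_1) = 0xAB
s_2 = InvRound(s_1, k_0) = 0x5A

0x5A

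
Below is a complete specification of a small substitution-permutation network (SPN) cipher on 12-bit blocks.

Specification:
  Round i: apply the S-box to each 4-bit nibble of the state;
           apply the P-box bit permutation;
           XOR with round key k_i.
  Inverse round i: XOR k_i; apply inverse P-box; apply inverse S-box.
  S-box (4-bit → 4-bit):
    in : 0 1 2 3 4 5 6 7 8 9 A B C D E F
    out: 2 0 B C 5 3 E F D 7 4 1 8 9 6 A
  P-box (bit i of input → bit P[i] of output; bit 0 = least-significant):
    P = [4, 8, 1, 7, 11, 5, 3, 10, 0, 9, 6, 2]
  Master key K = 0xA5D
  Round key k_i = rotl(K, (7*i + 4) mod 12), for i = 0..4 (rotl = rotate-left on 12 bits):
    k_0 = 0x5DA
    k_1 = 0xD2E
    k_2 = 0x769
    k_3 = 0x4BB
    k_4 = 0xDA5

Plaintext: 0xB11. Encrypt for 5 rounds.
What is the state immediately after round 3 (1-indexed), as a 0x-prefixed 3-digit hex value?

s_0 = plaintext = 0xB11
s_1 = Round(s_0, k_0) = 0x5DB
s_2 = Round(s_1, k_1) = 0x33F
s_3 = Round(s_2, k_2) = 0x2A5
s_4 = Round(s_3, k_3) = 0x7A6
s_5 = Round(s_4, k_4) = 0xE6A

0x2A5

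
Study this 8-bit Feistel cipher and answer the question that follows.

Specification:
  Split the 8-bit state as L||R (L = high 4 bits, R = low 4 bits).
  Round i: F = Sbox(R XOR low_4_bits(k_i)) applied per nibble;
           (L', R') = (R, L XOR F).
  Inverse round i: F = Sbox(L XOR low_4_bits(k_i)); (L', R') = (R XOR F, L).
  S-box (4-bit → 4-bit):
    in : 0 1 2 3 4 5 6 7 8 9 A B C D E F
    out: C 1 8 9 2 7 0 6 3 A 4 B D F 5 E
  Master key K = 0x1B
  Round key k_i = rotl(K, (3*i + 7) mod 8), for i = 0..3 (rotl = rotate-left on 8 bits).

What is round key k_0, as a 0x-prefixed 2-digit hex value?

0x8D

K = 0x1B
k_0 = rotl(K, (3*0+7) mod 8) = rotl(K, 7) = 0x8D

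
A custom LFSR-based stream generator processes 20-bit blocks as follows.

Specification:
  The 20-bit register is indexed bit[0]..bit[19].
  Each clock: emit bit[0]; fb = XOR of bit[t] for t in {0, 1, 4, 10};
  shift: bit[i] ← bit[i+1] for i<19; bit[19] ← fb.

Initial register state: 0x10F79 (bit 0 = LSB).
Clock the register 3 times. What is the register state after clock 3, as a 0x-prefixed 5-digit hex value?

0x221EF

reg_0 = 0x10F79
clock 1: out=1, reg = 0x887BC
clock 2: out=0, reg = 0x443DE
clock 3: out=0, reg = 0x221EF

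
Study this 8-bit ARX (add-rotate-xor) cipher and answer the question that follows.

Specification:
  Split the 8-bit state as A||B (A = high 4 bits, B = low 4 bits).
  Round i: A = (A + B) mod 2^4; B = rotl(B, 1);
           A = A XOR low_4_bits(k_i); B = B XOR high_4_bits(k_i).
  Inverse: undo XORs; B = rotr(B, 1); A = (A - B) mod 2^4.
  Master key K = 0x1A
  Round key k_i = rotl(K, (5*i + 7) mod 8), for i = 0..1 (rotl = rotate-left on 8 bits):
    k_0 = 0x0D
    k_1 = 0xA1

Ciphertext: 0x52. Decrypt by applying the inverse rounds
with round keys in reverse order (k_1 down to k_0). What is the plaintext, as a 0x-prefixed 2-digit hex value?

s_0 = ciphertext = 0x52
s_1 = InvRound(s_0, k_1) = 0x04
s_2 = InvRound(s_1, k_0) = 0xB2

0xB2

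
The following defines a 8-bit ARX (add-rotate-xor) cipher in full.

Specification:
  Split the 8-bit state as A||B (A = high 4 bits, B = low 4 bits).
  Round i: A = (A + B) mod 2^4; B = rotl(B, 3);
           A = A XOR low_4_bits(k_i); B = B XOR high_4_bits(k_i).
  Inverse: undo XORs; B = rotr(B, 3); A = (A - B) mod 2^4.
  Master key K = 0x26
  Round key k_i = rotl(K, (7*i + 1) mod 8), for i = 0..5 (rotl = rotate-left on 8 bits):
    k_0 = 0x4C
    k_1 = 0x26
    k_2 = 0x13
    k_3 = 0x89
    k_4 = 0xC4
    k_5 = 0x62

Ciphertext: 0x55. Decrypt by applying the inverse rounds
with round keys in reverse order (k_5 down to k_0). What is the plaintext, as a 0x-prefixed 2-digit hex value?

0x75

s_0 = ciphertext = 0x55
s_1 = InvRound(s_0, k_5) = 0x16
s_2 = InvRound(s_1, k_4) = 0x05
s_3 = InvRound(s_2, k_3) = 0xEB
s_4 = InvRound(s_3, k_2) = 0x85
s_5 = InvRound(s_4, k_1) = 0x0E
s_6 = InvRound(s_5, k_0) = 0x75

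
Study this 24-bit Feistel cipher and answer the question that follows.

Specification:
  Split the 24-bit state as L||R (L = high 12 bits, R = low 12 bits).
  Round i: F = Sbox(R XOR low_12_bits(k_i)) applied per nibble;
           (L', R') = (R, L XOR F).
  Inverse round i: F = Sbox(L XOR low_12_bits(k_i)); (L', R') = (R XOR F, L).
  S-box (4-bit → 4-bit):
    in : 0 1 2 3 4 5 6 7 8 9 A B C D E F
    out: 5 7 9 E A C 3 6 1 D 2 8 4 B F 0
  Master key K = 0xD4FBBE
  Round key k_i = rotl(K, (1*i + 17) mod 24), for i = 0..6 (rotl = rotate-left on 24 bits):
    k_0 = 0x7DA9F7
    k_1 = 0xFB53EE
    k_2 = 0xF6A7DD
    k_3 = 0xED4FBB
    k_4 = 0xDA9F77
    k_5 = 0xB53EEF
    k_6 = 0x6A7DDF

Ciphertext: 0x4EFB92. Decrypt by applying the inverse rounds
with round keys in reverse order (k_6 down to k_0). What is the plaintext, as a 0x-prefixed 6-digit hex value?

s_0 = ciphertext = 0x4EFB92
s_1 = InvRound(s_0, k_6) = 0x6774EF
s_2 = InvRound(s_1, k_5) = 0x53E677
s_3 = InvRound(s_2, k_4) = 0x4DA53E
s_4 = InvRound(s_3, k_3) = 0xD094DA
s_5 = InvRound(s_4, k_2) = 0x660D09
s_6 = InvRound(s_5, k_1) = 0x116660
s_7 = InvRound(s_6, k_0) = 0x797116

0x797116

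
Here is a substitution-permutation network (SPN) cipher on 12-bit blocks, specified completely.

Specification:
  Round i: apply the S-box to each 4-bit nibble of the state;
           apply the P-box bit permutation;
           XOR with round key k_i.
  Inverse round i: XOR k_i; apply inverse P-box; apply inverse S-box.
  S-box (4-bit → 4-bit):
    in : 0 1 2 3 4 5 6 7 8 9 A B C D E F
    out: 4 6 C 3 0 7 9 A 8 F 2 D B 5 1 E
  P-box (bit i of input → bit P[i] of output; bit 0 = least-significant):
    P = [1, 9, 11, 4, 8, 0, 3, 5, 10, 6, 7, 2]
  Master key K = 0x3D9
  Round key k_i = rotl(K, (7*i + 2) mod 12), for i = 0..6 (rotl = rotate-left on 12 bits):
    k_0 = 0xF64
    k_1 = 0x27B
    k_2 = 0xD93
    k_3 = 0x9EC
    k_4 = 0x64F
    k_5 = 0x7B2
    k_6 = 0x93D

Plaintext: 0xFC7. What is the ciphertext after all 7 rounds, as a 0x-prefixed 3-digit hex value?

0x3B2

s_0 = plaintext = 0xFC7
s_1 = Round(s_0, k_0) = 0xC91
s_2 = Round(s_1, k_1) = 0xD16
s_3 = Round(s_2, k_2) = 0x908
s_4 = Round(s_3, k_3) = 0xD30
s_5 = Round(s_4, k_4) = 0xBCE
s_6 = Round(s_5, k_5) = 0x215
s_7 = Round(s_6, k_6) = 0x3B2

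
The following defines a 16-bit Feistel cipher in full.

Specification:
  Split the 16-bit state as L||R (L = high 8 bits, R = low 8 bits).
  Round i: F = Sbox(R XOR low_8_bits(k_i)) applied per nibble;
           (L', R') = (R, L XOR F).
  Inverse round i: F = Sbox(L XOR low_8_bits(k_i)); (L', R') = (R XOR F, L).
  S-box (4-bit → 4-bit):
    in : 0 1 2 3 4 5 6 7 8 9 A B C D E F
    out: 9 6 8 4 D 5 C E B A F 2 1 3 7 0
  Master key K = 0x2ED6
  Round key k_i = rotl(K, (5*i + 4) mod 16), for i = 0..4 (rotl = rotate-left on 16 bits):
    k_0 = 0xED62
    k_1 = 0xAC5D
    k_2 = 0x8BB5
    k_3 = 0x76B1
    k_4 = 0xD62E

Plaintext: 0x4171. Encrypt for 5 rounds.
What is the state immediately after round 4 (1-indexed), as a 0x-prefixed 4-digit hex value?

0xA5F7

s_0 = plaintext = 0x4171
s_1 = Round(s_0, k_0) = 0x7125
s_2 = Round(s_1, k_1) = 0x259A
s_3 = Round(s_2, k_2) = 0x9AA5
s_4 = Round(s_3, k_3) = 0xA5F7
s_5 = Round(s_4, k_4) = 0xF79F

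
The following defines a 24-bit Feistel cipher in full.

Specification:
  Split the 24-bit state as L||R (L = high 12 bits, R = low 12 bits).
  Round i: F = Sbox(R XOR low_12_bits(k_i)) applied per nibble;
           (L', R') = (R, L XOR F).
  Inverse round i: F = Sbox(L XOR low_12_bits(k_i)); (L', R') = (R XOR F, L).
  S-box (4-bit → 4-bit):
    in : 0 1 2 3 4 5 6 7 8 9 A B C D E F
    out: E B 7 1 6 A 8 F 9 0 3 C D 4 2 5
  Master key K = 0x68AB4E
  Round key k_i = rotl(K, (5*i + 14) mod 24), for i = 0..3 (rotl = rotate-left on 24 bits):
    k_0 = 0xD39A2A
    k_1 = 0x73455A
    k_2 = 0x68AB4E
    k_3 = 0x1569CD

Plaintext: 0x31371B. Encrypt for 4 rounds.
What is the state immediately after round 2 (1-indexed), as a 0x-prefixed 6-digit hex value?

0x7080BC

s_0 = plaintext = 0x31371B
s_1 = Round(s_0, k_0) = 0x71B708
s_2 = Round(s_1, k_1) = 0x7080BC
s_3 = Round(s_2, k_2) = 0x0BCB5F
s_4 = Round(s_3, k_3) = 0xB5F7BB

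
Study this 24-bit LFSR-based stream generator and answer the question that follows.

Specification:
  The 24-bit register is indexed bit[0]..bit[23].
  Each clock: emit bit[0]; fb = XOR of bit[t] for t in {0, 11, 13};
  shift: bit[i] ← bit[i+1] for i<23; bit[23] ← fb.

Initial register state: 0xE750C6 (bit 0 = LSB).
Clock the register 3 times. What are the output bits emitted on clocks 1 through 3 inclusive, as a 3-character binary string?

011

reg_0 = 0xE750C6
clock 1: out=0, reg = 0x73A863
clock 2: out=1, reg = 0xB9D431
clock 3: out=1, reg = 0xDCEA18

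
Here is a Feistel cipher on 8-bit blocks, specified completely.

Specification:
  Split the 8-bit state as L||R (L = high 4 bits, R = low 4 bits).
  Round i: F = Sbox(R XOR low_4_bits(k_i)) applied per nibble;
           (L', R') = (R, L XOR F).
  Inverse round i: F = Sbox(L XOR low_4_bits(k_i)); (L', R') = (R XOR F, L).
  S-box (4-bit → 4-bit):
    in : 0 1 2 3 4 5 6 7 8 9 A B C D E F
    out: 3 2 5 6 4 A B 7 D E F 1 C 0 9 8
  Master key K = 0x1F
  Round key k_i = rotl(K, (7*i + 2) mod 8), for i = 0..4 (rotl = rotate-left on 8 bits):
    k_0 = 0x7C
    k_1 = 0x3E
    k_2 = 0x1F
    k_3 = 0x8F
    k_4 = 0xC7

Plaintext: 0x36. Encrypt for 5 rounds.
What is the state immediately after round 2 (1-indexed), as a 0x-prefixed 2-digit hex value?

s_0 = plaintext = 0x36
s_1 = Round(s_0, k_0) = 0x6C
s_2 = Round(s_1, k_1) = 0xC3
s_3 = Round(s_2, k_2) = 0x30
s_4 = Round(s_3, k_3) = 0x0B
s_5 = Round(s_4, k_4) = 0xBC

0xC3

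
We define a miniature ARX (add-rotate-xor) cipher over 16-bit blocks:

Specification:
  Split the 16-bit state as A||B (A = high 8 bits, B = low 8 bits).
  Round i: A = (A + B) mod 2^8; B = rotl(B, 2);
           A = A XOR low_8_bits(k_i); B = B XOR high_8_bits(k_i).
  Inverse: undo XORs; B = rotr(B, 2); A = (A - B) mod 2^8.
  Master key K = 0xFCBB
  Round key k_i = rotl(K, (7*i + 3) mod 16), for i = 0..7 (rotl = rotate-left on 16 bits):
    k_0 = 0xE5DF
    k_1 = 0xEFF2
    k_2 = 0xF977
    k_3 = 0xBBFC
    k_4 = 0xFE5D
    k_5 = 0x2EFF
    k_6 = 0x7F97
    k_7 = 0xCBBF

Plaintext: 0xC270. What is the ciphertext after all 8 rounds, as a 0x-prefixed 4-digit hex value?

0x37C0

s_0 = plaintext = 0xC270
s_1 = Round(s_0, k_0) = 0xED24
s_2 = Round(s_1, k_1) = 0xE37F
s_3 = Round(s_2, k_2) = 0x1504
s_4 = Round(s_3, k_3) = 0xE5AB
s_5 = Round(s_4, k_4) = 0xCD50
s_6 = Round(s_5, k_5) = 0xE26F
s_7 = Round(s_6, k_6) = 0xC6C2
s_8 = Round(s_7, k_7) = 0x37C0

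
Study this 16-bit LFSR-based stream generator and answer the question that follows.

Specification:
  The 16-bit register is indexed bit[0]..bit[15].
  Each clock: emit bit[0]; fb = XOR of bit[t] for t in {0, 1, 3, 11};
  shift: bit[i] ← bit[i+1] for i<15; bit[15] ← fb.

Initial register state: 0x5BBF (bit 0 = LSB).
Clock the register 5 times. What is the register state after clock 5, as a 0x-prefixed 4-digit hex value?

reg_0 = 0x5BBF
clock 1: out=1, reg = 0x2DDF
clock 2: out=1, reg = 0x16EF
clock 3: out=1, reg = 0x8B77
clock 4: out=1, reg = 0xC5BB
clock 5: out=1, reg = 0xE2DD

0xE2DD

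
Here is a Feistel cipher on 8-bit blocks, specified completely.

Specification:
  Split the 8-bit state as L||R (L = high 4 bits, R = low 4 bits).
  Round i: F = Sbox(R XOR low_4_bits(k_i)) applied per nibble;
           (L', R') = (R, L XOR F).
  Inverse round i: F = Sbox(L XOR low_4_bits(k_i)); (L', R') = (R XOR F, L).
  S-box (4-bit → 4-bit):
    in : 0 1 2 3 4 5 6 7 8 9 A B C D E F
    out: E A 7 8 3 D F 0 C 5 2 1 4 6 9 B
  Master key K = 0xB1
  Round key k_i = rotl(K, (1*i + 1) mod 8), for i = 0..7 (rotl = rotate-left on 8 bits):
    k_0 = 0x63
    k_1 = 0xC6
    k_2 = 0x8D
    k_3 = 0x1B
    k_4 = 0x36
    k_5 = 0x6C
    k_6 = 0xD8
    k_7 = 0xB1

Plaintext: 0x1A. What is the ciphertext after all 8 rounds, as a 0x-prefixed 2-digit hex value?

0x1D

s_0 = plaintext = 0x1A
s_1 = Round(s_0, k_0) = 0xA4
s_2 = Round(s_1, k_1) = 0x4D
s_3 = Round(s_2, k_2) = 0xDA
s_4 = Round(s_3, k_3) = 0xA7
s_5 = Round(s_4, k_4) = 0x70
s_6 = Round(s_5, k_5) = 0x03
s_7 = Round(s_6, k_6) = 0x31
s_8 = Round(s_7, k_7) = 0x1D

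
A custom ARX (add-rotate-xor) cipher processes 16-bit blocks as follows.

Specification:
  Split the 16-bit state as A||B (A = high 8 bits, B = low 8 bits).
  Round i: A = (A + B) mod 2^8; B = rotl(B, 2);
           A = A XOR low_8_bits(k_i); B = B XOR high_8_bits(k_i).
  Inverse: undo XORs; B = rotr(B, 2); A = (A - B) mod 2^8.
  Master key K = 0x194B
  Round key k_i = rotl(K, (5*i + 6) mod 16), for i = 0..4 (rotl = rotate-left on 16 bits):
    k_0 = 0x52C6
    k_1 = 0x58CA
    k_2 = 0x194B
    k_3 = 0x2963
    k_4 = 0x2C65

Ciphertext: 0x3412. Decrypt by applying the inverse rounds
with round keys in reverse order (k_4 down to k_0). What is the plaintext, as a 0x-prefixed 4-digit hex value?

s_0 = ciphertext = 0x3412
s_1 = InvRound(s_0, k_4) = 0xC28F
s_2 = InvRound(s_1, k_3) = 0xF8A9
s_3 = InvRound(s_2, k_2) = 0x872C
s_4 = InvRound(s_3, k_1) = 0x301D
s_5 = InvRound(s_4, k_0) = 0x23D3

0x23D3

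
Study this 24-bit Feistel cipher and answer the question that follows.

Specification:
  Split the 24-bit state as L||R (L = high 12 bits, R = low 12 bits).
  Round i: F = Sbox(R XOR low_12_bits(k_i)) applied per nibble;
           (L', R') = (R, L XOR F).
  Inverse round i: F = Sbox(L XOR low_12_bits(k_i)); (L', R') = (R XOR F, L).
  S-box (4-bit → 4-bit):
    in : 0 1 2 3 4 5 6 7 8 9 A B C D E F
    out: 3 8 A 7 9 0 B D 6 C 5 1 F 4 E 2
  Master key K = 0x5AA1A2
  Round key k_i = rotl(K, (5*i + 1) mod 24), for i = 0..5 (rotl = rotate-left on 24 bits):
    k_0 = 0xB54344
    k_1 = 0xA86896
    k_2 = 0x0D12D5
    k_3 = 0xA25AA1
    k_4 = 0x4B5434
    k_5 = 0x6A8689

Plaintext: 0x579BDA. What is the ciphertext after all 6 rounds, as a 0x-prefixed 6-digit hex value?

0xAA774D

s_0 = plaintext = 0x579BDA
s_1 = Round(s_0, k_0) = 0xBDA3B7
s_2 = Round(s_1, k_1) = 0x3B7A72
s_3 = Round(s_2, k_2) = 0xA725EA
s_4 = Round(s_3, k_3) = 0x5EA8E3
s_5 = Round(s_4, k_4) = 0x8E3AA7
s_6 = Round(s_5, k_5) = 0xAA774D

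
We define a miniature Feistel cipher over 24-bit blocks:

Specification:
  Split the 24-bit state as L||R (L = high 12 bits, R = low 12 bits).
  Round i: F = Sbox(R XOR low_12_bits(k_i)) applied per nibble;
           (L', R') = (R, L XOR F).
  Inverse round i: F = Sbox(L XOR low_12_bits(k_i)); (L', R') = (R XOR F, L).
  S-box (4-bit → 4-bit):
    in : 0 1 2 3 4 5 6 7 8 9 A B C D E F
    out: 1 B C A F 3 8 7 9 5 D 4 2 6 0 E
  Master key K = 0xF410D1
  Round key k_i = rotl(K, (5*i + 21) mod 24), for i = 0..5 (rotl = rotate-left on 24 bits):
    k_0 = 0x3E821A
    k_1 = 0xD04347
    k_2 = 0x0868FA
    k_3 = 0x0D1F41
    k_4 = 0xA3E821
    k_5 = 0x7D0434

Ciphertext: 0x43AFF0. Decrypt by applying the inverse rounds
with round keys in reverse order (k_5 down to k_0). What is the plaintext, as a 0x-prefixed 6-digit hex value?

s_0 = ciphertext = 0x43AFF0
s_1 = InvRound(s_0, k_5) = 0xEE043A
s_2 = InvRound(s_1, k_4) = 0xC11EE0
s_3 = InvRound(s_2, k_3) = 0x4D1C11
s_4 = InvRound(s_3, k_2) = 0xED54D1
s_5 = InvRound(s_4, k_1) = 0x28DED5
s_6 = InvRound(s_5, k_0) = 0xF8228D

0xF8228D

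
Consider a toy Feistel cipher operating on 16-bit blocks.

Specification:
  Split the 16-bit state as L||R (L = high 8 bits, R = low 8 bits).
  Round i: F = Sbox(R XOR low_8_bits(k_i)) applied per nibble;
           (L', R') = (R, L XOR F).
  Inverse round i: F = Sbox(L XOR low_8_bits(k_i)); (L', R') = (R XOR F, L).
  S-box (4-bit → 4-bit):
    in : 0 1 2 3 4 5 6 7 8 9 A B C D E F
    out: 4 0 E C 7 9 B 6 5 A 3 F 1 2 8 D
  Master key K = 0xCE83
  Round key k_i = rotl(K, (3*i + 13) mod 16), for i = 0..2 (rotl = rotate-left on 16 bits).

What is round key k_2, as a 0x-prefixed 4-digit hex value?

0x741E

K = 0xCE83
k_0 = rotl(K, (3*0+13) mod 16) = rotl(K, 13) = 0x79D0
k_1 = rotl(K, (3*1+13) mod 16) = rotl(K, 0) = 0xCE83
k_2 = rotl(K, (3*2+13) mod 16) = rotl(K, 3) = 0x741E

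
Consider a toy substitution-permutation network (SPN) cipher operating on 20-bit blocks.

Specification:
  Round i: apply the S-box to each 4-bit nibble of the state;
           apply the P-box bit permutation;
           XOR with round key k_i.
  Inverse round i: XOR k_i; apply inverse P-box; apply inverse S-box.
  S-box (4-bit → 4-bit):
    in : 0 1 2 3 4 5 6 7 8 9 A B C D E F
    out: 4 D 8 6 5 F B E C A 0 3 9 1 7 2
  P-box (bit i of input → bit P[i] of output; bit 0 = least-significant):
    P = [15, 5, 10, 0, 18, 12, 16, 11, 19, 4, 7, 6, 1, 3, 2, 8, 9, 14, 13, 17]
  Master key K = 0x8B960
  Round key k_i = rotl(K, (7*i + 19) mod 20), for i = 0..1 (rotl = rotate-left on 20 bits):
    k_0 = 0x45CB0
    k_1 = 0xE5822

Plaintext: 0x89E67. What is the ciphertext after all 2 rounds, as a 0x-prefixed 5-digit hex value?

0x759C9

s_0 = plaintext = 0x89E67
s_1 = Round(s_0, k_0) = 0xA6109
s_2 = Round(s_1, k_1) = 0x759C9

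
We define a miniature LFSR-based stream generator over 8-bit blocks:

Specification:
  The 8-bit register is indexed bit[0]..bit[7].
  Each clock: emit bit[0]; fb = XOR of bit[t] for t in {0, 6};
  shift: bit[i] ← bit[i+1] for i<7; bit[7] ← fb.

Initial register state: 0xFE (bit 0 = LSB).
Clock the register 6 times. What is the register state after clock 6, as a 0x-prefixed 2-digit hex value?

0x67

reg_0 = 0xFE
clock 1: out=0, reg = 0xFF
clock 2: out=1, reg = 0x7F
clock 3: out=1, reg = 0x3F
clock 4: out=1, reg = 0x9F
clock 5: out=1, reg = 0xCF
clock 6: out=1, reg = 0x67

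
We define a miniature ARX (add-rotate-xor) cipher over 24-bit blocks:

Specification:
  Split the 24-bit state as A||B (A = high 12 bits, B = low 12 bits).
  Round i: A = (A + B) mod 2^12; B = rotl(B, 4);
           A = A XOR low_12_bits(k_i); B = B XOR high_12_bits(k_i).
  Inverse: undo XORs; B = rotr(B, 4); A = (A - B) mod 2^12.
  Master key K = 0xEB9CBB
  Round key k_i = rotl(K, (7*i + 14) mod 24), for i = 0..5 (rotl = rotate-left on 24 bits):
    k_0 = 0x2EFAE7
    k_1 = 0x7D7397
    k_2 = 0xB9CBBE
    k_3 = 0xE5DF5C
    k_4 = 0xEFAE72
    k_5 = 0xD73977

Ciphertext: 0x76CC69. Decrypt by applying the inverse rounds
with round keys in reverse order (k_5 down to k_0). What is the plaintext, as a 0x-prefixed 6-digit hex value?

s_0 = ciphertext = 0x76CC69
s_1 = InvRound(s_0, k_5) = 0x40AA11
s_2 = InvRound(s_1, k_4) = 0xF2AB4E
s_3 = InvRound(s_2, k_3) = 0xD25351
s_4 = InvRound(s_3, k_2) = 0x90FD8C
s_5 = InvRound(s_4, k_1) = 0xEF3BA5
s_6 = InvRound(s_5, k_0) = 0x980A94

0x980A94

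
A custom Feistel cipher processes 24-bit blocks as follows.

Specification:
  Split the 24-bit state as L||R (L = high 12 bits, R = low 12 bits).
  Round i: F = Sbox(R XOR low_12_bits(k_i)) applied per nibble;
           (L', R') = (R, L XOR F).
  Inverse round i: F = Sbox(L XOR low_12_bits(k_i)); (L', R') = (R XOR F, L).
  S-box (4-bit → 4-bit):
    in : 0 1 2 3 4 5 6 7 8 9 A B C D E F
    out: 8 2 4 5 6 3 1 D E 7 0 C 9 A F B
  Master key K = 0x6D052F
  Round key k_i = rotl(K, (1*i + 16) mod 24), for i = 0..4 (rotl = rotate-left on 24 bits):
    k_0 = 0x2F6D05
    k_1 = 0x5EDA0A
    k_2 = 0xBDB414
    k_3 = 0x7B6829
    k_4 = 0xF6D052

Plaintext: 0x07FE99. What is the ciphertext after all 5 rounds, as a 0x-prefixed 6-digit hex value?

s_0 = plaintext = 0x07FE99
s_1 = Round(s_0, k_0) = 0xE99506
s_2 = Round(s_1, k_1) = 0x506510
s_3 = Round(s_2, k_2) = 0x510780
s_4 = Round(s_3, k_3) = 0x780E17
s_5 = Round(s_4, k_4) = 0xE178E3

0xE178E3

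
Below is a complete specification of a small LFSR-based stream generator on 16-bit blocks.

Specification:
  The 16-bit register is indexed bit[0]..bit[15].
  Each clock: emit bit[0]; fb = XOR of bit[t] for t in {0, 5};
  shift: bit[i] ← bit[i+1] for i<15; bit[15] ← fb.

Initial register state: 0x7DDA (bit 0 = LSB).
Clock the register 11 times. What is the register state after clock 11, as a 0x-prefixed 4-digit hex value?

reg_0 = 0x7DDA
clock 1: out=0, reg = 0x3EED
clock 2: out=1, reg = 0x1F76
clock 3: out=0, reg = 0x8FBB
clock 4: out=1, reg = 0x47DD
clock 5: out=1, reg = 0xA3EE
clock 6: out=0, reg = 0xD1F7
clock 7: out=1, reg = 0x68FB
clock 8: out=1, reg = 0x347D
clock 9: out=1, reg = 0x1A3E
clock 10: out=0, reg = 0x8D1F
clock 11: out=1, reg = 0xC68F

0xC68F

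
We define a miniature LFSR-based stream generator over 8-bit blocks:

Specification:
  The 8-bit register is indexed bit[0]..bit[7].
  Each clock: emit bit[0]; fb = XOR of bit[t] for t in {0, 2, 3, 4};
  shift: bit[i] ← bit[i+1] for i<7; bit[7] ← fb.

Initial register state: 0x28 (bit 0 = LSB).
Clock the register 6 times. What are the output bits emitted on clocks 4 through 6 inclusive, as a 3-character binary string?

101

reg_0 = 0x28
clock 1: out=0, reg = 0x94
clock 2: out=0, reg = 0x4A
clock 3: out=0, reg = 0xA5
clock 4: out=1, reg = 0x52
clock 5: out=0, reg = 0xA9
clock 6: out=1, reg = 0x54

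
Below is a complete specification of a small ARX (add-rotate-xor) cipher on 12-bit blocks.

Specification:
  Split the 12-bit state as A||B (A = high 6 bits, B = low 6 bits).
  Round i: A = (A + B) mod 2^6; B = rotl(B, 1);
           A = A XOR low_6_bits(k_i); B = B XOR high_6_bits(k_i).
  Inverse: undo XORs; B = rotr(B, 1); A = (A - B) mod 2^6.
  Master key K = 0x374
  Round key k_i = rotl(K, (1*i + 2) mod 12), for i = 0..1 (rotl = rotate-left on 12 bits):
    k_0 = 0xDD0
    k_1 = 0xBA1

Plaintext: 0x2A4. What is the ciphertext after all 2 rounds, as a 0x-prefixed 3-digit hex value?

0x753

s_0 = plaintext = 0x2A4
s_1 = Round(s_0, k_0) = 0xFBE
s_2 = Round(s_1, k_1) = 0x753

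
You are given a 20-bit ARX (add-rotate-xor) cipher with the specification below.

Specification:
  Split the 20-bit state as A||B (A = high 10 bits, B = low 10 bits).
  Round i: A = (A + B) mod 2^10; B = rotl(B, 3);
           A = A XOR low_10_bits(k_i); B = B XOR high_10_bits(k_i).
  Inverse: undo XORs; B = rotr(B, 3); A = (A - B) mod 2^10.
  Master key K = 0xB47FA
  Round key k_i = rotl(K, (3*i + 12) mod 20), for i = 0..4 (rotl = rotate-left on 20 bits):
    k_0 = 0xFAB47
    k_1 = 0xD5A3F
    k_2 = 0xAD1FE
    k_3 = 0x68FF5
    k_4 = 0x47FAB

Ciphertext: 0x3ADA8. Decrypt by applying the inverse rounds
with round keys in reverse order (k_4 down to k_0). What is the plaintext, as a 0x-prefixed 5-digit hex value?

s_0 = ciphertext = 0x3ADA8
s_1 = InvRound(s_0, k_4) = 0xEAB96
s_2 = InvRound(s_1, k_3) = 0x666C6
s_3 = InvRound(s_2, k_2) = 0xD650E
s_4 = InvRound(s_3, k_1) = 0x46C4B
s_5 = InvRound(s_4, k_0) = 0x5A0F4

0x5A0F4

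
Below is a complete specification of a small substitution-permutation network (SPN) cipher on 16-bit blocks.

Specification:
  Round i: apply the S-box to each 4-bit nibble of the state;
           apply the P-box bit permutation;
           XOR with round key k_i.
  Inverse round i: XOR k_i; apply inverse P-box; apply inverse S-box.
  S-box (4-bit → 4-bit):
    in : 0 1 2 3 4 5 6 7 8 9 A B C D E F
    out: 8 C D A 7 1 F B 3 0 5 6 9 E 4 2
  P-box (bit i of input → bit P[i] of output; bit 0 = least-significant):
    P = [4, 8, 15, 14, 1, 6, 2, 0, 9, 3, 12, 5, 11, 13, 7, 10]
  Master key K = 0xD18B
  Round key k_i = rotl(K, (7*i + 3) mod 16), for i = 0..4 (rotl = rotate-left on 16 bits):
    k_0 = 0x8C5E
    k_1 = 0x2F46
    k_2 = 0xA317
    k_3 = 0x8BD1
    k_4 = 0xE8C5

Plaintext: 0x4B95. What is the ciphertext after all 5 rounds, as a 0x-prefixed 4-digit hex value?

s_0 = plaintext = 0x4B95
s_1 = Round(s_0, k_0) = 0xB4C6
s_2 = Round(s_1, k_1) = 0xDCDD
s_3 = Round(s_2, k_2) = 0x44F2
s_4 = Round(s_3, k_3) = 0x7109
s_5 = Round(s_4, k_4) = 0xD4E4

0xD4E4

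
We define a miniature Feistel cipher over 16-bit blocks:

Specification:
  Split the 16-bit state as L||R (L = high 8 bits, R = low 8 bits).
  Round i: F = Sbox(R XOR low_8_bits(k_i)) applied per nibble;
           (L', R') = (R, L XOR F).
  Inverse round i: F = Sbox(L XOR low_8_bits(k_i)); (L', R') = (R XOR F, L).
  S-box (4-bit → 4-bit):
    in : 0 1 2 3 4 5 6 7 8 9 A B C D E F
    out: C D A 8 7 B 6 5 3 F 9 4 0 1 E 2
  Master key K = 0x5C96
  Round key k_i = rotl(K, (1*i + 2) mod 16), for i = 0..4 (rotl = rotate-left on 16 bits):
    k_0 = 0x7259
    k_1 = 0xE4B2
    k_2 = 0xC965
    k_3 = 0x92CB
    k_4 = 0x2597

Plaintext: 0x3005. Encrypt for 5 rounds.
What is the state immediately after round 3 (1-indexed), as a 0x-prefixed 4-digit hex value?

s_0 = plaintext = 0x3005
s_1 = Round(s_0, k_0) = 0x0580
s_2 = Round(s_1, k_1) = 0x808F
s_3 = Round(s_2, k_2) = 0x8F69
s_4 = Round(s_3, k_3) = 0x6915
s_5 = Round(s_4, k_4) = 0x1553

0x8F69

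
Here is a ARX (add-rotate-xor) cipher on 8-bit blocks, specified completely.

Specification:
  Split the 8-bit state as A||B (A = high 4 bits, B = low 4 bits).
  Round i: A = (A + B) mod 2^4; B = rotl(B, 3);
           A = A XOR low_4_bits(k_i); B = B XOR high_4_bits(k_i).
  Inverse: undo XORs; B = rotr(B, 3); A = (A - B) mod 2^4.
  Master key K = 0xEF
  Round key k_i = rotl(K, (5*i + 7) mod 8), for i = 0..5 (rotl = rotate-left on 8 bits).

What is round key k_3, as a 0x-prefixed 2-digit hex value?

0xFB

K = 0xEF
k_0 = rotl(K, (5*0+7) mod 8) = rotl(K, 7) = 0xF7
k_1 = rotl(K, (5*1+7) mod 8) = rotl(K, 4) = 0xFE
k_2 = rotl(K, (5*2+7) mod 8) = rotl(K, 1) = 0xDF
k_3 = rotl(K, (5*3+7) mod 8) = rotl(K, 6) = 0xFB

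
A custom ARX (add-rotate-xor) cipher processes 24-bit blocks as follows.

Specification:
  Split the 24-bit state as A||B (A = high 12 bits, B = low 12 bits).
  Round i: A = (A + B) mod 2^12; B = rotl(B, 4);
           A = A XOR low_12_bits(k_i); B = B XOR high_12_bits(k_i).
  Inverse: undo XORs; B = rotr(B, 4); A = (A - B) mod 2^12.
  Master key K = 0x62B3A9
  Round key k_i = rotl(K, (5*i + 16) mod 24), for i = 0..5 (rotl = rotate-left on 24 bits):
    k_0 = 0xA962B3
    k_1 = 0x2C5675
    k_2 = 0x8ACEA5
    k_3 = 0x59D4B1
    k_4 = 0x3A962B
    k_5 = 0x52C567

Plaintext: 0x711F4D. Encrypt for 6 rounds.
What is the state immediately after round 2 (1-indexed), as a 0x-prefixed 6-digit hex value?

s_0 = plaintext = 0x711F4D
s_1 = Round(s_0, k_0) = 0x4EDE49
s_2 = Round(s_1, k_1) = 0x54365B
s_3 = Round(s_2, k_2) = 0x53BD1A
s_4 = Round(s_3, k_3) = 0x6E4430
s_5 = Round(s_4, k_4) = 0xD3F0AD
s_6 = Round(s_5, k_5) = 0x88BFFC

0x54365B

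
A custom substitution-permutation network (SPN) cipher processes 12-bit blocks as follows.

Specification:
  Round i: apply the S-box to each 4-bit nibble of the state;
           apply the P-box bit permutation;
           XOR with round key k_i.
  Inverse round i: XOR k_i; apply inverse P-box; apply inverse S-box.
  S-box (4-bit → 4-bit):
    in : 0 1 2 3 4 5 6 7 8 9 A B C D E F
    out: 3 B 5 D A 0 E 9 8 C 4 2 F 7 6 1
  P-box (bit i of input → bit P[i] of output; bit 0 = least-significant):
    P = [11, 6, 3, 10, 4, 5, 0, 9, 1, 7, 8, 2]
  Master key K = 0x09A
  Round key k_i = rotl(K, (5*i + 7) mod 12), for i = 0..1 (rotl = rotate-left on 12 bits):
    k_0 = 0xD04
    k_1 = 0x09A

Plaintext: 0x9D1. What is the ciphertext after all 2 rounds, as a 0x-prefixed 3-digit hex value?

s_0 = plaintext = 0x9D1
s_1 = Round(s_0, k_0) = 0x071
s_2 = Round(s_1, k_1) = 0xE48

0xE48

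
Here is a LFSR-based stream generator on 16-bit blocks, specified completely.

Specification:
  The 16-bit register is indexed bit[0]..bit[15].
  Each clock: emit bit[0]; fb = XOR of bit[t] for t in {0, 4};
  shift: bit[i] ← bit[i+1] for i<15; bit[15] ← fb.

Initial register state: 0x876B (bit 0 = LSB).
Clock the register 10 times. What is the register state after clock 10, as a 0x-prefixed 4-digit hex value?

0xC761

reg_0 = 0x876B
clock 1: out=1, reg = 0xC3B5
clock 2: out=1, reg = 0x61DA
clock 3: out=0, reg = 0xB0ED
clock 4: out=1, reg = 0xD876
clock 5: out=0, reg = 0xEC3B
clock 6: out=1, reg = 0x761D
clock 7: out=1, reg = 0x3B0E
clock 8: out=0, reg = 0x1D87
clock 9: out=1, reg = 0x8EC3
clock 10: out=1, reg = 0xC761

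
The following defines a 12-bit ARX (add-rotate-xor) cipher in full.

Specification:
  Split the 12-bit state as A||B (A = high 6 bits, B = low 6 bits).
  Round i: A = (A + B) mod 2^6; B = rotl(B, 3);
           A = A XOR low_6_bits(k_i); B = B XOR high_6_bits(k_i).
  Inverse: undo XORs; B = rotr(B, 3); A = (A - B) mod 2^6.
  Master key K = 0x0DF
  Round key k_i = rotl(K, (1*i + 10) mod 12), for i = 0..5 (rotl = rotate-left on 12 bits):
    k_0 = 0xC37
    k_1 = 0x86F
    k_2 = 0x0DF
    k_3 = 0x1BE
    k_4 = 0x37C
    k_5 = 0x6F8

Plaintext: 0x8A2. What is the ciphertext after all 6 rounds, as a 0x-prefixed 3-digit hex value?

0xC29

s_0 = plaintext = 0x8A2
s_1 = Round(s_0, k_0) = 0xCE4
s_2 = Round(s_1, k_1) = 0xE05
s_3 = Round(s_2, k_2) = 0x8AB
s_4 = Round(s_3, k_3) = 0xCDB
s_5 = Round(s_4, k_4) = 0xC96
s_6 = Round(s_5, k_5) = 0xC29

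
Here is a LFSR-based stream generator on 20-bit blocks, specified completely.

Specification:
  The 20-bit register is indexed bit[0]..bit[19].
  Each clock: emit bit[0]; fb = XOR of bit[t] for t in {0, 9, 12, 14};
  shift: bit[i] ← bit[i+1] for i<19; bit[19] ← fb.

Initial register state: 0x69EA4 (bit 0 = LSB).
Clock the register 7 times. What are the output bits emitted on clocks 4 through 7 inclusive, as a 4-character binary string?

reg_0 = 0x69EA4
clock 1: out=0, reg = 0x34F52
clock 2: out=0, reg = 0x1A7A9
clock 3: out=1, reg = 0x0D3D4
clock 4: out=0, reg = 0x869EA
clock 5: out=0, reg = 0xC34F5
clock 6: out=1, reg = 0x61A7A
clock 7: out=0, reg = 0x30D3D

0010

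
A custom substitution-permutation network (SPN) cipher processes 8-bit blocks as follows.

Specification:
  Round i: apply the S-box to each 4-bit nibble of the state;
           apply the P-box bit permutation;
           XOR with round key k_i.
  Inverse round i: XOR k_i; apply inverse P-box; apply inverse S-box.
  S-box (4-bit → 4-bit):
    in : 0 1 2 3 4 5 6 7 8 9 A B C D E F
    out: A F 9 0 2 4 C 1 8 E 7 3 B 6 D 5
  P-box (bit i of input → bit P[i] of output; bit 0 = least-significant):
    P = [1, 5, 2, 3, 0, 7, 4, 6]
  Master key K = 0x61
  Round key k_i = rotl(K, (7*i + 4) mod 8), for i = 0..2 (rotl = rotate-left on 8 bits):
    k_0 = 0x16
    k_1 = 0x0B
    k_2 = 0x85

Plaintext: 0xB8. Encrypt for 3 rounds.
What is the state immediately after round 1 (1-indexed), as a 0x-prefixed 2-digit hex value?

0x9F

s_0 = plaintext = 0xB8
s_1 = Round(s_0, k_0) = 0x9F
s_2 = Round(s_1, k_1) = 0xDD
s_3 = Round(s_2, k_2) = 0x31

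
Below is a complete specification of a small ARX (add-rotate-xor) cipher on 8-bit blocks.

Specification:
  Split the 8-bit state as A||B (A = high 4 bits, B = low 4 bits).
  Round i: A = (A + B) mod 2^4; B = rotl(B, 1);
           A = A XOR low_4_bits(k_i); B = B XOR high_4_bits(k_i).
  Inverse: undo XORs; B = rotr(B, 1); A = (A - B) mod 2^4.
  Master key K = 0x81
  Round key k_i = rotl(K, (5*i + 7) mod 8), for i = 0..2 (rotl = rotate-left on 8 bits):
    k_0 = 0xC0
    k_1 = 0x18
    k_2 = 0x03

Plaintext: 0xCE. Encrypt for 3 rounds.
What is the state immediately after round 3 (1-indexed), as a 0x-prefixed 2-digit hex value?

0x56

s_0 = plaintext = 0xCE
s_1 = Round(s_0, k_0) = 0xA1
s_2 = Round(s_1, k_1) = 0x33
s_3 = Round(s_2, k_2) = 0x56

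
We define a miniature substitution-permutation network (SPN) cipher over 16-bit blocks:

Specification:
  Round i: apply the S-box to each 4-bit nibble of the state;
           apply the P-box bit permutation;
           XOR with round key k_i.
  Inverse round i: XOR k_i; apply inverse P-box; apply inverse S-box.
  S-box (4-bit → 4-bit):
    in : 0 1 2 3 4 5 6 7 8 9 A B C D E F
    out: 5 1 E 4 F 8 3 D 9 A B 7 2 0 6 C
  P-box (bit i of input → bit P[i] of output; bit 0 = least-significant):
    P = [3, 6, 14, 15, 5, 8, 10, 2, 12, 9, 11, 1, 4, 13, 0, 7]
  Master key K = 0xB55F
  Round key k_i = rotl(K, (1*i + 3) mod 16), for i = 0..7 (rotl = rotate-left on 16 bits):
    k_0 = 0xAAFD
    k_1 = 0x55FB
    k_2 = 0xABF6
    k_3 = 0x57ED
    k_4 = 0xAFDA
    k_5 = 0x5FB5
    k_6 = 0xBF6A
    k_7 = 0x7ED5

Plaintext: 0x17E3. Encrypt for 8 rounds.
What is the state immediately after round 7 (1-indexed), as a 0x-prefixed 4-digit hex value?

0x3866

s_0 = plaintext = 0x17E3
s_1 = Round(s_0, k_0) = 0xF7EF
s_2 = Round(s_1, k_1) = 0x8878
s_3 = Round(s_2, k_2) = 0x3F48
s_4 = Round(s_3, k_3) = 0xDAC2
s_5 = Round(s_4, k_4) = 0x7C98
s_6 = Round(s_5, k_5) = 0xDC28
s_7 = Round(s_6, k_6) = 0x3866
s_8 = Round(s_7, k_7) = 0x6FBE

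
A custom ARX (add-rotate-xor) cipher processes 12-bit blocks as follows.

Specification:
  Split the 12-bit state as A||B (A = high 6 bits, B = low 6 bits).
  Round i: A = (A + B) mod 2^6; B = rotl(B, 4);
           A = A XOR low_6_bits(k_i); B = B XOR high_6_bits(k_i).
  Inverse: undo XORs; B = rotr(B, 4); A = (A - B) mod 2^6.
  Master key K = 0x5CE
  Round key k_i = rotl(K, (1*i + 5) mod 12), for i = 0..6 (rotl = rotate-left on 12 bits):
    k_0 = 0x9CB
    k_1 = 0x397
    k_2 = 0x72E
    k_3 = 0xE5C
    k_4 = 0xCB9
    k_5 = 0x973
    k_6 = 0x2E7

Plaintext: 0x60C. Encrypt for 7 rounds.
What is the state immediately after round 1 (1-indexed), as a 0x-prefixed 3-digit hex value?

0xBE4

s_0 = plaintext = 0x60C
s_1 = Round(s_0, k_0) = 0xBE4
s_2 = Round(s_1, k_1) = 0x107
s_3 = Round(s_2, k_2) = 0x96D
s_4 = Round(s_3, k_3) = 0x3A2
s_5 = Round(s_4, k_4) = 0x25A
s_6 = Round(s_5, k_5) = 0x403
s_7 = Round(s_6, k_6) = 0xD3B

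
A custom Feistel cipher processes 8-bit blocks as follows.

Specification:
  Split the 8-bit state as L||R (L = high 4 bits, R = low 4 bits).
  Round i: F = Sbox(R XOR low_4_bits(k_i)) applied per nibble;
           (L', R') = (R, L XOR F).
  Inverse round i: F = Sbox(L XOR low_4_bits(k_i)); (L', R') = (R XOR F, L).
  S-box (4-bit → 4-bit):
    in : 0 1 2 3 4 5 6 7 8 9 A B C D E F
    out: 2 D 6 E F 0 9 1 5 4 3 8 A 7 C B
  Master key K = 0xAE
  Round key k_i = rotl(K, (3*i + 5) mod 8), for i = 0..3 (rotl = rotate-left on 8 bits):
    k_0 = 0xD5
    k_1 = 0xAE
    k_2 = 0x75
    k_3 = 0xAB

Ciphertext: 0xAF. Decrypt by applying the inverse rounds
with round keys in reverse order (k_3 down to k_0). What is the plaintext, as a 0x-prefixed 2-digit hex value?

0xA2

s_0 = ciphertext = 0xAF
s_1 = InvRound(s_0, k_3) = 0x2A
s_2 = InvRound(s_1, k_2) = 0xB2
s_3 = InvRound(s_2, k_1) = 0x2B
s_4 = InvRound(s_3, k_0) = 0xA2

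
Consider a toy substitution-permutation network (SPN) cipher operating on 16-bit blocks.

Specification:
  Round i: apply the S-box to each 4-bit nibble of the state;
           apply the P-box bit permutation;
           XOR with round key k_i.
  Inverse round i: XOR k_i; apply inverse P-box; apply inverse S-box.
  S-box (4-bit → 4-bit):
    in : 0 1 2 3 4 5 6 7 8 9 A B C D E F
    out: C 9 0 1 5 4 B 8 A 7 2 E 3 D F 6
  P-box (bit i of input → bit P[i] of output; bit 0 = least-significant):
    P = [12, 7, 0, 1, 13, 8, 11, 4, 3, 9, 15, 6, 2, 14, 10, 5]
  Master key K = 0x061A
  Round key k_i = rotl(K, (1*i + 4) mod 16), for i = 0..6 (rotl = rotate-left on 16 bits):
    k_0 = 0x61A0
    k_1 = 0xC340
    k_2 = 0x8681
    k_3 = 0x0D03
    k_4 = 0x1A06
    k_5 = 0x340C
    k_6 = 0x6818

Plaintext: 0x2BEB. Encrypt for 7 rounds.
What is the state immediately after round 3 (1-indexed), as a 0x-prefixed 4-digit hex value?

0xDACC

s_0 = plaintext = 0x2BEB
s_1 = Round(s_0, k_0) = 0xCA73
s_2 = Round(s_1, k_1) = 0x9154
s_3 = Round(s_2, k_2) = 0xDACC
s_4 = Round(s_3, k_3) = 0x3AA7
s_5 = Round(s_4, k_4) = 0x1900
s_6 = Round(s_5, k_5) = 0xBE33
s_7 = Round(s_6, k_6) = 0x9E70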